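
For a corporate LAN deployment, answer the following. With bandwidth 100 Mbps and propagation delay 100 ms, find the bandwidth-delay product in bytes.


Given: bandwidth = 100 Mbps, delay = 100 ms
BDP in bits = 100 * 10^6 * 100 / 1000
BDP in bits = 10000000
BDP in bytes = 10000000 / 8 = 1250000

1250000


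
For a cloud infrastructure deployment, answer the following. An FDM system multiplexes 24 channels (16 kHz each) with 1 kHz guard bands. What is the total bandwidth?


Given: 24 channels, 16 kHz each, guard = 1 kHz
Channel bandwidth = 24 * 16 = 384 kHz
Guard bands = 23 gaps * 1 kHz = 23 kHz
Total = 384 + 23 = 407 kHz

407


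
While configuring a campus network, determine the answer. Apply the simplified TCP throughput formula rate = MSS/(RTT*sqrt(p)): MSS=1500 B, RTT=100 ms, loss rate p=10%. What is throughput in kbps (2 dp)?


Given: MSS = 1500 bytes, RTT = 100 ms, loss = 10%
RTT in seconds = 100 / 1000 = 0.1
Loss rate = 10% = 0.1
sqrt(loss) = sqrt(0.1) = 0.316227766017
Throughput (bytes/s) = 1500 / (0.1 * 0.316227766017) = 47434.1649
Throughput (kbps) = 47434.1649 * 8 / 1000 = 379.473319 -> 379.47 kbps (2 dp)

379.47


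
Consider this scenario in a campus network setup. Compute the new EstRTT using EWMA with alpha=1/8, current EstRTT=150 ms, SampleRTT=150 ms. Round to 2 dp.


Given: EstRTT = 150 ms, SampleRTT = 150 ms, alpha = 1/8
New EstRTT = (1 - alpha) * EstRTT + alpha * SampleRTT
(7/8) * 150 = 131.25
(1/8) * 150 = 18.75
New EstRTT = 131.25 + 18.75 = 150 ms -> 150.00 ms (2 dp)

150.00


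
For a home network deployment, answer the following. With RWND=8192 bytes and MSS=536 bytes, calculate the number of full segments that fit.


Given: RWND = 8192 bytes, MSS = 536 bytes
Full segments = floor(RWND / MSS)
Full segments = floor(8192 / 536)
Full segments = floor(15.2836) = 15

15


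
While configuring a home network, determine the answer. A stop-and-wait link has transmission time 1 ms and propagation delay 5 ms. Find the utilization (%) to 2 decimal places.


Given: Ttrans = 1 ms, Tprop = 5 ms
RTT = 2 * Tprop = 2 * 5 = 10 ms
U = Ttrans / (Ttrans + RTT)
U = 1 / (1 + 10)
U = 1 / 11 = 0.090909
U% = 9.09%

9.09


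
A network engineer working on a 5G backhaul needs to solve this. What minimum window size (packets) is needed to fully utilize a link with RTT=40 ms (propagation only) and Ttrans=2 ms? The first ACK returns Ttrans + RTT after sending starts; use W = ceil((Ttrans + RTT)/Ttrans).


Given: Ttrans = 2 ms, RTT = 40 ms (= 2 * Tprop, Tprop = 20 ms)
Time until first ACK returns = Ttrans + RTT = 2 + 40 = 42 ms
Need W * Ttrans >= Ttrans + RTT  ->  W >= (Ttrans + RTT) / Ttrans
(Ttrans + RTT) / Ttrans = 42 / 2 = 21
W_min = ceil(21) = 21

21


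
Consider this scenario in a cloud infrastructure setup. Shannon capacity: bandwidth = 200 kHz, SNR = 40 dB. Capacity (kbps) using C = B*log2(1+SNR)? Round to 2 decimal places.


Given: B = 200 kHz, SNR = 40 dB
SNR linear = 10^(40/10) = 10000
1 + SNR = 10001
log2(10001) = 13.2878566418
C = 200 * 1000 * 13.2878566418 = 2657571.3284 bps
C = 2657.571328 kbps -> 2657.57 kbps (2 dp)

2657.57


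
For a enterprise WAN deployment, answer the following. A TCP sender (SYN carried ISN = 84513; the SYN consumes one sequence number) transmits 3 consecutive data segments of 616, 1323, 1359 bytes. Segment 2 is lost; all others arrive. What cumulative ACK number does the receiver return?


SYN uses sequence number 84513; first data byte = ISN + 1 = 84514.
Segment 1: SEQ = 84514, len = 616 B, covers [84514, 85129]
Segment 2: SEQ = 85130, len = 1323 B, covers [85130, 86452] [LOST]
Segment 3: SEQ = 86453, len = 1359 B, covers [86453, 87811]
In-order data received: bytes [84514, 85129] (segments 1..1).
Segment 2 missing -> gap begins at byte 85130; later segments buffered out of order.
Cumulative ACK = next expected in-order byte = 84514 + 616 = 85130

85130


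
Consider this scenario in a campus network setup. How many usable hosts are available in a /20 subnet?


Given: subnet mask /20
Host bits = 32 - 20 = 12
Total addresses = 2^12 = 4096
Usable hosts = 4096 - 2 (network + broadcast) = 4094

4094


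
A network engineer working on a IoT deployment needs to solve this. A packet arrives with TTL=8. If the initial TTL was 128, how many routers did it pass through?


Given: initial TTL = 128, received TTL = 8
Hops = initial TTL - received TTL
Hops = 128 - 8 = 120

120


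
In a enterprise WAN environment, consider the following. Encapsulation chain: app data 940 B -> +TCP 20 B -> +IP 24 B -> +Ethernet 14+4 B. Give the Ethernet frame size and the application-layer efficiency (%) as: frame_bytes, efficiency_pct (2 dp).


TCP segment = 940 + 20 = 960 B
IP packet = 960 + 24 = 984 B
Ethernet frame = 984 + 14 + 4 = 1002 B
Efficiency = app / frame = 940 / 1002 = 0.938124 = 93.8124% -> 93.81% (2 dp)

1002, 93.81


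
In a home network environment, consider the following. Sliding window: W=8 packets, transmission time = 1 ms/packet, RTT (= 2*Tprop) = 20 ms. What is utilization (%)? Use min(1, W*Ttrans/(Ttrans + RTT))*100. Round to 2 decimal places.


Given: W = 8, Ttrans = 1 ms, RTT = 20 ms (= 2 * Tprop, Tprop = 10 ms)
Cycle time = Ttrans + RTT = 1 + 20 = 21 ms (first packet sent until its ACK returns)
W * Ttrans = 8 * 1 = 8 ms of sending per cycle
W * Ttrans / (Ttrans + RTT) = 8 / 21 = 0.380952
U = min(1, 0.380952) = 0.380952
U% = 38.10%

38.10


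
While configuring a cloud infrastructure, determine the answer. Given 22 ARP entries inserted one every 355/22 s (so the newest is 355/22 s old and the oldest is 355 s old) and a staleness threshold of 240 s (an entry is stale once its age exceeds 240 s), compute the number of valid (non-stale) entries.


Ages are k * 355/22 s for k = 1..22 (spacing = 16.1364 s).
Entry k is valid iff k * 355/22 <= 240 iff k <= 22 * 240 / 355 = 14.8732
n_valid = floor(14.8732) = 14
(n_stale = 22 - 14 = 8)

14


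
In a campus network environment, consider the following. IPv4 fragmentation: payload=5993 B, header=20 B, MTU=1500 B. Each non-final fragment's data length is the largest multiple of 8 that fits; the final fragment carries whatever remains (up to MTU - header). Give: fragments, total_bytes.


Max data per non-final fragment = floor((MTU - header)/8)*8 = floor((1500 - 20)/8)*8 = floor(1480/8)*8 = 1480 B
Final fragment needs no 8-byte alignment: it can carry up to MTU - header = 1480 B
Non-final fragments needed = ceil((payload - 1480) / 1480) = ceil(4513/1480) = ceil(3.0493) = 4
Number of fragments = 4 + 1 = 5
Fragment sizes (data): 4 * 1480 B + 73 B (last, 73 <= 1480 OK)
Total bytes sent = payload + n_frags * header = 5993 + 5*20 = 5993 + 100 = 6093 B

5, 6093


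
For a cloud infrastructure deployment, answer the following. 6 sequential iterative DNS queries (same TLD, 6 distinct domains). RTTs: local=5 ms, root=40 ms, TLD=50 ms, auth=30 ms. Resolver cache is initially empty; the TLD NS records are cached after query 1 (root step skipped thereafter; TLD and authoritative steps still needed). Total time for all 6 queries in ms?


Lookup 1 (cold cache): local + root + TLD + auth = 5 + 40 + 50 + 30 = 125 ms
Lookups 2..6 (TLD NS cached -> skip root; new domain -> still ask TLD and auth): local + TLD + auth = 5 + 50 + 30 = 85 ms each
Remaining 5 lookups: 5 * 85 = 425 ms
Total = 125 + 425 = 550 ms

550


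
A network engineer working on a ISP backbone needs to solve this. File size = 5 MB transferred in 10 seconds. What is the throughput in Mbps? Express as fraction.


Given: file = 5 MB, time = 10 s
File in Mb = 5 * 8 = 40 Mb
Throughput = 40 / 10 Mbps
Throughput = 4 Mbps

4


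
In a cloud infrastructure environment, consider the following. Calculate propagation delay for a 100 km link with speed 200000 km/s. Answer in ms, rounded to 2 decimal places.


Given: distance = 100 km, speed = 200000 km/s
Delay = distance / speed = 100 / 200000 seconds
Delay in ms = 100 * 1000 / 200000
Delay = 0.5000 ms
Rounded to 2 dp = 0.50 ms

0.50


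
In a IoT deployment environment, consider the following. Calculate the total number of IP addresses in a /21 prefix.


Given: CIDR prefix /21
Host bits = 32 - 21 = 11
Total addresses = 2^11 = 2048

2048


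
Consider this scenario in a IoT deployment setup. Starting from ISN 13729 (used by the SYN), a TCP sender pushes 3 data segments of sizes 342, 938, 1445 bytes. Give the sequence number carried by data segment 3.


The SYN occupies sequence number ISN = 13729, so the first data byte is ISN + 1 = 13730.
SEQ of data segment i = (ISN + 1) + sum of payload sizes of segments 1..i-1.
Segment 1: SEQ = 13730, payload = 342 bytes
Segment 2: SEQ = 14072, payload = 938 bytes
Segment 3: SEQ = 15010, payload = 1445 bytes
SEQ of segment 3 = 13730 + 342 + 938 = 15010

15010


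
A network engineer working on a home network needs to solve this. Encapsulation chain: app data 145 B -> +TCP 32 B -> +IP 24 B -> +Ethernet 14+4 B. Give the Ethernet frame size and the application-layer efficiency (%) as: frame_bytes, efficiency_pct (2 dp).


TCP segment = 145 + 32 = 177 B
IP packet = 177 + 24 = 201 B
Ethernet frame = 201 + 14 + 4 = 219 B
Efficiency = app / frame = 145 / 219 = 0.662100 = 66.2100% -> 66.21% (2 dp)

219, 66.21


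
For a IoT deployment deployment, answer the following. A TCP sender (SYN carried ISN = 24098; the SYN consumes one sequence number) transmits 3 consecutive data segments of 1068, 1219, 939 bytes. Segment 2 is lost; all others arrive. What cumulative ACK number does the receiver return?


SYN uses sequence number 24098; first data byte = ISN + 1 = 24099.
Segment 1: SEQ = 24099, len = 1068 B, covers [24099, 25166]
Segment 2: SEQ = 25167, len = 1219 B, covers [25167, 26385] [LOST]
Segment 3: SEQ = 26386, len = 939 B, covers [26386, 27324]
In-order data received: bytes [24099, 25166] (segments 1..1).
Segment 2 missing -> gap begins at byte 25167; later segments buffered out of order.
Cumulative ACK = next expected in-order byte = 24099 + 1068 = 25167

25167


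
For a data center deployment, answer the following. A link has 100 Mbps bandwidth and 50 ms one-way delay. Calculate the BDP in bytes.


Given: bandwidth = 100 Mbps, delay = 50 ms
BDP in bits = 100 * 10^6 * 50 / 1000
BDP in bits = 5000000
BDP in bytes = 5000000 / 8 = 625000

625000


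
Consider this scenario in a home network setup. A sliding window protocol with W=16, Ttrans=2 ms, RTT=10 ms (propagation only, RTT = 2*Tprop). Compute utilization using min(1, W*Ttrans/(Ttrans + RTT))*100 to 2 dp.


Given: W = 16, Ttrans = 2 ms, RTT = 10 ms (= 2 * Tprop, Tprop = 5 ms)
Cycle time = Ttrans + RTT = 2 + 10 = 12 ms (first packet sent until its ACK returns)
W * Ttrans = 16 * 2 = 32 ms of sending per cycle
W * Ttrans / (Ttrans + RTT) = 32 / 12 = 2.666667
U = min(1, 2.666667) = 1.000000
U% = 100.00%

100.00


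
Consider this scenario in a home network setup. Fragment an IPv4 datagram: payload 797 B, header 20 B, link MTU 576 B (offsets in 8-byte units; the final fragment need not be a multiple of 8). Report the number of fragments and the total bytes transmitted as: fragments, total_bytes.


Max data per non-final fragment = floor((MTU - header)/8)*8 = floor((576 - 20)/8)*8 = floor(556/8)*8 = 552 B
Final fragment needs no 8-byte alignment: it can carry up to MTU - header = 556 B
Non-final fragments needed = ceil((payload - 556) / 552) = ceil(241/552) = ceil(0.4366) = 1
Number of fragments = 1 + 1 = 2
Fragment sizes (data): 1 * 552 B + 245 B (last, 245 <= 556 OK)
Total bytes sent = payload + n_frags * header = 797 + 2*20 = 797 + 40 = 837 B

2, 837


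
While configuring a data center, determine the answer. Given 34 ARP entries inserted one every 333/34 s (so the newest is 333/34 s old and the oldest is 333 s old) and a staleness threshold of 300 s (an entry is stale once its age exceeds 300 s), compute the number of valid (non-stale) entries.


Ages are k * 333/34 s for k = 1..34 (spacing = 9.7941 s).
Entry k is valid iff k * 333/34 <= 300 iff k <= 34 * 300 / 333 = 30.6306
n_valid = floor(30.6306) = 30
(n_stale = 34 - 30 = 4)

30


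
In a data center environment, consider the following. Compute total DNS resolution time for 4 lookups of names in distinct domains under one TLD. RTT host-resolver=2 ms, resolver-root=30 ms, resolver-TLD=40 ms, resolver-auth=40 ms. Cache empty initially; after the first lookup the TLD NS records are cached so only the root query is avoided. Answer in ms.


Lookup 1 (cold cache): local + root + TLD + auth = 2 + 30 + 40 + 40 = 112 ms
Lookups 2..4 (TLD NS cached -> skip root; new domain -> still ask TLD and auth): local + TLD + auth = 2 + 40 + 40 = 82 ms each
Remaining 3 lookups: 3 * 82 = 246 ms
Total = 112 + 246 = 358 ms

358


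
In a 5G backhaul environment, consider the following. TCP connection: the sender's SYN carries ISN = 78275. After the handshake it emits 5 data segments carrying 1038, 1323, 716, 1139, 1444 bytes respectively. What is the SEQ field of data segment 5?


The SYN occupies sequence number ISN = 78275, so the first data byte is ISN + 1 = 78276.
SEQ of data segment i = (ISN + 1) + sum of payload sizes of segments 1..i-1.
Segment 1: SEQ = 78276, payload = 1038 bytes
Segment 2: SEQ = 79314, payload = 1323 bytes
Segment 3: SEQ = 80637, payload = 716 bytes
Segment 4: SEQ = 81353, payload = 1139 bytes
Segment 5: SEQ = 82492, payload = 1444 bytes
SEQ of segment 5 = 78276 + 1038 + 1323 + 716 + 1139 = 82492

82492


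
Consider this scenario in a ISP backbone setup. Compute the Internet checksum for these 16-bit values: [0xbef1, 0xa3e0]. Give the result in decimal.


Given words: [0xbef1, 0xa3e0]
Step 1: Sum all words
Raw sum = 48881 + 41952 = 90833
Step 2: Fold carry: (25297 + 1) = 25298
One's complement = ~25298 & 0xFFFF = 40237

40237


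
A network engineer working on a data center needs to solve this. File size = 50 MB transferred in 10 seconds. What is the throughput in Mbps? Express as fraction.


Given: file = 50 MB, time = 10 s
File in Mb = 50 * 8 = 400 Mb
Throughput = 400 / 10 Mbps
Throughput = 40 Mbps

40


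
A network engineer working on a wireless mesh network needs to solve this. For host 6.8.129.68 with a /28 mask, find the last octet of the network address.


Given: IP = 6.8.129.68, prefix = /28
Subnet mask = 255.255.255.240
Last octet of IP: 68
Last octet of mask: 240
Network last octet = 68 AND 240 = 64

64


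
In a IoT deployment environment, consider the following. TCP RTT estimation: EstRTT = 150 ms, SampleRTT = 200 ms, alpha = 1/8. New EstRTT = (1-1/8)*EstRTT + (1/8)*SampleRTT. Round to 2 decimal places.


Given: EstRTT = 150 ms, SampleRTT = 200 ms, alpha = 1/8
New EstRTT = (1 - alpha) * EstRTT + alpha * SampleRTT
(7/8) * 150 = 131.25
(1/8) * 200 = 25
New EstRTT = 131.25 + 25 = 156.25 ms -> 156.25 ms (2 dp)

156.25


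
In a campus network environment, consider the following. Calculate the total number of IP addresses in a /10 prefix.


Given: CIDR prefix /10
Host bits = 32 - 10 = 22
Total addresses = 2^22 = 4194304

4194304


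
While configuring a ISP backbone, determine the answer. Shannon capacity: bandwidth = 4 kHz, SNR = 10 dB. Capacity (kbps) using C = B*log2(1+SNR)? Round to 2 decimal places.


Given: B = 4 kHz, SNR = 10 dB
SNR linear = 10^(10/10) = 10
1 + SNR = 11
log2(11) = 3.4594316186
C = 4 * 1000 * 3.4594316186 = 13837.7265 bps
C = 13.837726 kbps -> 13.84 kbps (2 dp)

13.84


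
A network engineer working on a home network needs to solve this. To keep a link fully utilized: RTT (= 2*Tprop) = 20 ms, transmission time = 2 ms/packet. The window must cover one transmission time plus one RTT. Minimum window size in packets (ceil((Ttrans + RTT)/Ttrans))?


Given: Ttrans = 2 ms, RTT = 20 ms (= 2 * Tprop, Tprop = 10 ms)
Time until first ACK returns = Ttrans + RTT = 2 + 20 = 22 ms
Need W * Ttrans >= Ttrans + RTT  ->  W >= (Ttrans + RTT) / Ttrans
(Ttrans + RTT) / Ttrans = 22 / 2 = 11
W_min = ceil(11) = 11

11


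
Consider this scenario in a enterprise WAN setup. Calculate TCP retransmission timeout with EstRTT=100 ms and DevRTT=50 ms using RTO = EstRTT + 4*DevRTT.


Given: EstRTT = 100 ms, DevRTT = 50 ms
Timeout = EstRTT + 4 * DevRTT
4 * DevRTT = 4 * 50 = 200
Timeout = 100 + 200 = 300 ms

300


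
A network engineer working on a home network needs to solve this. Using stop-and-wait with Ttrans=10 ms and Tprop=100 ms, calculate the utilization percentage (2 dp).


Given: Ttrans = 10 ms, Tprop = 100 ms
RTT = 2 * Tprop = 2 * 100 = 200 ms
U = Ttrans / (Ttrans + RTT)
U = 10 / (10 + 200)
U = 10 / 210 = 0.047619
U% = 4.76%

4.76


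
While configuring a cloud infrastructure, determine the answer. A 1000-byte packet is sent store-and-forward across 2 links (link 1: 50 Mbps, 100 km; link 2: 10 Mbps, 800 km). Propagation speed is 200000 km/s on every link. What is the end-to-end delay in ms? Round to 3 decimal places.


Packet = 1000 bytes = 8000 bits. Store-and-forward: sum (t_trans + t_prop) per link.
Link 1: t_trans = 8000/(50*10^6) s = 0.1600 ms; t_prop = 100/200000 s = 0.5000 ms; subtotal = 0.6600 ms
Link 2: t_trans = 8000/(10*10^6) s = 0.8000 ms; t_prop = 800/200000 s = 4.0000 ms; subtotal = 4.8000 ms
End-to-end = 0.6600 + 4.8000 = 5.4600 ms -> 5.460 ms (3 dp)

5.460


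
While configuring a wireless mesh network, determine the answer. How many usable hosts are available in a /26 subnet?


Given: subnet mask /26
Host bits = 32 - 26 = 6
Total addresses = 2^6 = 64
Usable hosts = 64 - 2 (network + broadcast) = 62

62


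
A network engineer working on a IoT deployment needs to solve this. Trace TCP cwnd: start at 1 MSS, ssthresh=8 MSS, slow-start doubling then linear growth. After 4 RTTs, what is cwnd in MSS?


RTT 0: cwnd = 1 MSS (initial)
RTT 1: cwnd = 2 MSS (slow start, doubled)
RTT 2: cwnd = 4 MSS (slow start, doubled)
RTT 3: cwnd = 8 MSS (slow start, doubled)
RTT 4: cwnd = 9 MSS (congestion avoidance, +1)

9


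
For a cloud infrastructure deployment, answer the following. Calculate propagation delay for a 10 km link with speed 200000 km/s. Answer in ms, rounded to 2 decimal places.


Given: distance = 10 km, speed = 200000 km/s
Delay = distance / speed = 10 / 200000 seconds
Delay in ms = 10 * 1000 / 200000
Delay = 0.0500 ms
Rounded to 2 dp = 0.05 ms

0.05


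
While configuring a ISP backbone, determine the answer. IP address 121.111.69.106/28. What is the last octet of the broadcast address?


Given: IP = 121.111.69.106, prefix = /28
Host bits = 32 - 28 = 4
Network last octet = 106 AND mask = 96
Host part size = 2^4 - 1 = 15
Broadcast last octet = 96 OR 15 = 111

111


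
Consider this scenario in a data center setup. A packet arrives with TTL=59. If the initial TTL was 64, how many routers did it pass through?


Given: initial TTL = 64, received TTL = 59
Hops = initial TTL - received TTL
Hops = 64 - 59 = 5

5


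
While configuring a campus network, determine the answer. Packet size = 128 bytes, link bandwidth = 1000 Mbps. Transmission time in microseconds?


Given: packet = 128 bytes, bandwidth = 1000 Mbps
Packet in bits = 128 * 8 = 1024 bits
Bandwidth = 1000 * 10^6 = 1000000000 bps
Time = 1024 / 1000000000 seconds
Time in us = 1024 * 10^6 / 1000000000 = 1.024

1.024


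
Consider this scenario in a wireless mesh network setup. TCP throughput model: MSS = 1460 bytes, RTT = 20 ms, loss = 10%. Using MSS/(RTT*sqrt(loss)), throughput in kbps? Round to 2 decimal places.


Given: MSS = 1460 bytes, RTT = 20 ms, loss = 10%
RTT in seconds = 20 / 1000 = 0.02
Loss rate = 10% = 0.1
sqrt(loss) = sqrt(0.1) = 0.316227766017
Throughput (bytes/s) = 1460 / (0.02 * 0.316227766017) = 230846.2692
Throughput (kbps) = 230846.2692 * 8 / 1000 = 1846.770154 -> 1846.77 kbps (2 dp)

1846.77


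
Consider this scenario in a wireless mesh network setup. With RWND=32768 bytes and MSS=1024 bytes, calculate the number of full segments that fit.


Given: RWND = 32768 bytes, MSS = 1024 bytes
Full segments = floor(RWND / MSS)
Full segments = floor(32768 / 1024)
Full segments = floor(32.0) = 32

32


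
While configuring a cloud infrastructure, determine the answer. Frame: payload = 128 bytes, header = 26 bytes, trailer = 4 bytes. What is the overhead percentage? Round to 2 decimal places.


Given: payload = 128 B, header = 26 B, trailer = 4 B
Overhead bytes = header + trailer = 26 + 4 = 30
Total frame = payload + overhead = 128 + 30 = 158
Overhead % = 30 / 158 * 100 = 18.9873% -> 18.99% (2 dp)

18.99


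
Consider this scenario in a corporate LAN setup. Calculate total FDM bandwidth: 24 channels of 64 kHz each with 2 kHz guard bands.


Given: 24 channels, 64 kHz each, guard = 2 kHz
Channel bandwidth = 24 * 64 = 1536 kHz
Guard bands = 23 gaps * 2 kHz = 46 kHz
Total = 1536 + 46 = 1582 kHz

1582


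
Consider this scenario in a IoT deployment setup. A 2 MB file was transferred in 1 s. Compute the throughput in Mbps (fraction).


Given: file = 2 MB, time = 1 s
File in Mb = 2 * 8 = 16 Mb
Throughput = 16 / 1 Mbps
Throughput = 16 Mbps

16


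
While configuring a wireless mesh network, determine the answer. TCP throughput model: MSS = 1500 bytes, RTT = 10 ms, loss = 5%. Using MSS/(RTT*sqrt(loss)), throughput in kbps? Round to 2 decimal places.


Given: MSS = 1500 bytes, RTT = 10 ms, loss = 5%
RTT in seconds = 10 / 1000 = 0.01
Loss rate = 5% = 0.05
sqrt(loss) = sqrt(0.05) = 0.223606797750
Throughput (bytes/s) = 1500 / (0.01 * 0.223606797750) = 670820.3932
Throughput (kbps) = 670820.3932 * 8 / 1000 = 5366.563146 -> 5366.56 kbps (2 dp)

5366.56


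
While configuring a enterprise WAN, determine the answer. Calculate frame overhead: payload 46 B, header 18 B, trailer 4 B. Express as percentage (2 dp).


Given: payload = 46 B, header = 18 B, trailer = 4 B
Overhead bytes = header + trailer = 18 + 4 = 22
Total frame = payload + overhead = 46 + 22 = 68
Overhead % = 22 / 68 * 100 = 32.3529% -> 32.35% (2 dp)

32.35


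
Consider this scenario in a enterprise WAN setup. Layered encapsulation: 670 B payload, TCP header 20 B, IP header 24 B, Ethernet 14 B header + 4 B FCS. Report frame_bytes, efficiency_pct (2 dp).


TCP segment = 670 + 20 = 690 B
IP packet = 690 + 24 = 714 B
Ethernet frame = 714 + 14 + 4 = 732 B
Efficiency = app / frame = 670 / 732 = 0.915301 = 91.5301% -> 91.53% (2 dp)

732, 91.53


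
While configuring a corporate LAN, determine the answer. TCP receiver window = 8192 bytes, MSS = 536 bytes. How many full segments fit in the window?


Given: RWND = 8192 bytes, MSS = 536 bytes
Full segments = floor(RWND / MSS)
Full segments = floor(8192 / 536)
Full segments = floor(15.2836) = 15

15


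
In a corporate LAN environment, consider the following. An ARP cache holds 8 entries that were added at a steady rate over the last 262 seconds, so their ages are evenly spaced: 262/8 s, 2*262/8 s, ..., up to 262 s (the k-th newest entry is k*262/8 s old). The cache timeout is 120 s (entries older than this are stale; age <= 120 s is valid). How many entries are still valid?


Ages are k * 262/8 s for k = 1..8 (spacing = 32.7500 s).
Entry k is valid iff k * 262/8 <= 120 iff k <= 8 * 120 / 262 = 3.6641
n_valid = floor(3.6641) = 3
(n_stale = 8 - 3 = 5)

3


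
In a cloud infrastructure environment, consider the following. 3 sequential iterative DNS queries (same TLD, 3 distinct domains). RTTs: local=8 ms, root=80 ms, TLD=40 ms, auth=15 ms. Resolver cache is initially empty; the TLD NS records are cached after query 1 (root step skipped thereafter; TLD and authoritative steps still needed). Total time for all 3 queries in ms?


Lookup 1 (cold cache): local + root + TLD + auth = 8 + 80 + 40 + 15 = 143 ms
Lookups 2..3 (TLD NS cached -> skip root; new domain -> still ask TLD and auth): local + TLD + auth = 8 + 40 + 15 = 63 ms each
Remaining 2 lookups: 2 * 63 = 126 ms
Total = 143 + 126 = 269 ms

269


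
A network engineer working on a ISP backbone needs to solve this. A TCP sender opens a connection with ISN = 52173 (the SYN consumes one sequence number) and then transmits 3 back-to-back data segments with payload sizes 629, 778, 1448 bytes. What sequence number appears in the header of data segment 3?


The SYN occupies sequence number ISN = 52173, so the first data byte is ISN + 1 = 52174.
SEQ of data segment i = (ISN + 1) + sum of payload sizes of segments 1..i-1.
Segment 1: SEQ = 52174, payload = 629 bytes
Segment 2: SEQ = 52803, payload = 778 bytes
Segment 3: SEQ = 53581, payload = 1448 bytes
SEQ of segment 3 = 52174 + 629 + 778 = 53581

53581


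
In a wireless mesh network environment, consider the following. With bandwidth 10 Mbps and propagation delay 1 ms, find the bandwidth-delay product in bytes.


Given: bandwidth = 10 Mbps, delay = 1 ms
BDP in bits = 10 * 10^6 * 1 / 1000
BDP in bits = 10000
BDP in bytes = 10000 / 8 = 1250

1250


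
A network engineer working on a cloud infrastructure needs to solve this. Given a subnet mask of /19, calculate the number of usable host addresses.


Given: subnet mask /19
Host bits = 32 - 19 = 13
Total addresses = 2^13 = 8192
Usable hosts = 8192 - 2 (network + broadcast) = 8190

8190


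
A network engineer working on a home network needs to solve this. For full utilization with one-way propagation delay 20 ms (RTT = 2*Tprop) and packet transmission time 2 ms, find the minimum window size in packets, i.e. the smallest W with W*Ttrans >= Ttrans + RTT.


Given: Ttrans = 2 ms, RTT = 40 ms (= 2 * Tprop, Tprop = 20 ms)
Time until first ACK returns = Ttrans + RTT = 2 + 40 = 42 ms
Need W * Ttrans >= Ttrans + RTT  ->  W >= (Ttrans + RTT) / Ttrans
(Ttrans + RTT) / Ttrans = 42 / 2 = 21
W_min = ceil(21) = 21

21


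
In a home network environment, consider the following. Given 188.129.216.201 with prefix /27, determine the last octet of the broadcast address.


Given: IP = 188.129.216.201, prefix = /27
Host bits = 32 - 27 = 5
Network last octet = 201 AND mask = 192
Host part size = 2^5 - 1 = 31
Broadcast last octet = 192 OR 31 = 223

223


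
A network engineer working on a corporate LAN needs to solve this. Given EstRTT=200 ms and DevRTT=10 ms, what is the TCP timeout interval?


Given: EstRTT = 200 ms, DevRTT = 10 ms
Timeout = EstRTT + 4 * DevRTT
4 * DevRTT = 4 * 10 = 40
Timeout = 200 + 40 = 240 ms

240


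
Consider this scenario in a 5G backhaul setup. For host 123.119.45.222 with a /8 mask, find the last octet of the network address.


Given: IP = 123.119.45.222, prefix = /8
Subnet mask = 255.0.0.0
Last octet of IP: 222
Last octet of mask: 0
Network last octet = 222 AND 0 = 0

0


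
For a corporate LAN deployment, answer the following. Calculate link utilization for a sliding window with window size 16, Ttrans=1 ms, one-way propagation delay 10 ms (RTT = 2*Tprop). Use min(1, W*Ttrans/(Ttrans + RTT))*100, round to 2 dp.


Given: W = 16, Ttrans = 1 ms, RTT = 20 ms (= 2 * Tprop, Tprop = 10 ms)
Cycle time = Ttrans + RTT = 1 + 20 = 21 ms (first packet sent until its ACK returns)
W * Ttrans = 16 * 1 = 16 ms of sending per cycle
W * Ttrans / (Ttrans + RTT) = 16 / 21 = 0.761905
U = min(1, 0.761905) = 0.761905
U% = 76.19%

76.19


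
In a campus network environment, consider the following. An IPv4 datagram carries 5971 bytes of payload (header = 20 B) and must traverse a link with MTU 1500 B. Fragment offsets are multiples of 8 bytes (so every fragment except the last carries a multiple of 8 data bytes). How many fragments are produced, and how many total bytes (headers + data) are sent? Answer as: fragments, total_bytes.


Max data per non-final fragment = floor((MTU - header)/8)*8 = floor((1500 - 20)/8)*8 = floor(1480/8)*8 = 1480 B
Final fragment needs no 8-byte alignment: it can carry up to MTU - header = 1480 B
Non-final fragments needed = ceil((payload - 1480) / 1480) = ceil(4491/1480) = ceil(3.0345) = 4
Number of fragments = 4 + 1 = 5
Fragment sizes (data): 4 * 1480 B + 51 B (last, 51 <= 1480 OK)
Total bytes sent = payload + n_frags * header = 5971 + 5*20 = 5971 + 100 = 6071 B

5, 6071


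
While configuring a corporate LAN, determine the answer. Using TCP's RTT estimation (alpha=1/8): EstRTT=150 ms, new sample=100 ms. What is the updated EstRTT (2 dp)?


Given: EstRTT = 150 ms, SampleRTT = 100 ms, alpha = 1/8
New EstRTT = (1 - alpha) * EstRTT + alpha * SampleRTT
(7/8) * 150 = 131.25
(1/8) * 100 = 12.5
New EstRTT = 131.25 + 12.5 = 143.75 ms -> 143.75 ms (2 dp)

143.75


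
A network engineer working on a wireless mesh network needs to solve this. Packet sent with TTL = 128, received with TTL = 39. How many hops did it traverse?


Given: initial TTL = 128, received TTL = 39
Hops = initial TTL - received TTL
Hops = 128 - 39 = 89

89


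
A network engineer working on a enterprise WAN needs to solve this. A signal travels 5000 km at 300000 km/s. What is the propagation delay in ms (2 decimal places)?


Given: distance = 5000 km, speed = 300000 km/s
Delay = distance / speed = 5000 / 300000 seconds
Delay in ms = 5000 * 1000 / 300000
Delay = 16.6667 ms
Rounded to 2 dp = 16.67 ms

16.67


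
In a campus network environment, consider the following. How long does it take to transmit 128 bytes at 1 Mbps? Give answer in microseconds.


Given: packet = 128 bytes, bandwidth = 1 Mbps
Packet in bits = 128 * 8 = 1024 bits
Bandwidth = 1 * 10^6 = 1000000 bps
Time = 1024 / 1000000 seconds
Time in us = 1024 * 10^6 / 1000000 = 1024

1024


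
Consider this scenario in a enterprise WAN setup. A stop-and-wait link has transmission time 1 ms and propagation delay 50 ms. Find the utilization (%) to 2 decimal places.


Given: Ttrans = 1 ms, Tprop = 50 ms
RTT = 2 * Tprop = 2 * 50 = 100 ms
U = Ttrans / (Ttrans + RTT)
U = 1 / (1 + 100)
U = 1 / 101 = 0.009901
U% = 0.99%

0.99


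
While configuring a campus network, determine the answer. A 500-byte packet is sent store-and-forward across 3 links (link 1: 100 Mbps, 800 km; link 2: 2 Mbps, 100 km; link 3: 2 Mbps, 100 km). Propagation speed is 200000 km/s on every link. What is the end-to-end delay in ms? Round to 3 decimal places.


Packet = 500 bytes = 4000 bits. Store-and-forward: sum (t_trans + t_prop) per link.
Link 1: t_trans = 4000/(100*10^6) s = 0.0400 ms; t_prop = 800/200000 s = 4.0000 ms; subtotal = 4.0400 ms
Link 2: t_trans = 4000/(2*10^6) s = 2.0000 ms; t_prop = 100/200000 s = 0.5000 ms; subtotal = 2.5000 ms
Link 3: t_trans = 4000/(2*10^6) s = 2.0000 ms; t_prop = 100/200000 s = 0.5000 ms; subtotal = 2.5000 ms
End-to-end = 4.0400 + 2.5000 + 2.5000 = 9.0400 ms -> 9.040 ms (3 dp)

9.040


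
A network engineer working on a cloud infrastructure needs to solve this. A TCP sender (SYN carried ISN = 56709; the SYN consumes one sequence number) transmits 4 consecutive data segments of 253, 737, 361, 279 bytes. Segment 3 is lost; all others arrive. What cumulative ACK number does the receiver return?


SYN uses sequence number 56709; first data byte = ISN + 1 = 56710.
Segment 1: SEQ = 56710, len = 253 B, covers [56710, 56962]
Segment 2: SEQ = 56963, len = 737 B, covers [56963, 57699]
Segment 3: SEQ = 57700, len = 361 B, covers [57700, 58060] [LOST]
Segment 4: SEQ = 58061, len = 279 B, covers [58061, 58339]
In-order data received: bytes [56710, 57699] (segments 1..2).
Segment 3 missing -> gap begins at byte 57700; later segments buffered out of order.
Cumulative ACK = next expected in-order byte = 56710 + 253 + 737 = 57700

57700


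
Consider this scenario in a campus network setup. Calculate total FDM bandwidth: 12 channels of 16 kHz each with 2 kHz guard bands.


Given: 12 channels, 16 kHz each, guard = 2 kHz
Channel bandwidth = 12 * 16 = 192 kHz
Guard bands = 11 gaps * 2 kHz = 22 kHz
Total = 192 + 22 = 214 kHz

214


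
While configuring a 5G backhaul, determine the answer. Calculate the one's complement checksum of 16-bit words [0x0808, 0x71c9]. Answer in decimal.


Given words: [0x0808, 0x71c9]
Step 1: Sum all words
Raw sum = 2056 + 29129 = 31185
One's complement = ~31185 & 0xFFFF = 34350

34350


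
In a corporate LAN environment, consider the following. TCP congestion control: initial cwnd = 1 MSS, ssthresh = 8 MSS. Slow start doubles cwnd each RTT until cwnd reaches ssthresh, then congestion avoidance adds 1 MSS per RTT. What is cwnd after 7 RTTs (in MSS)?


RTT 0: cwnd = 1 MSS (initial)
RTT 1: cwnd = 2 MSS (slow start, doubled)
RTT 2: cwnd = 4 MSS (slow start, doubled)
RTT 3: cwnd = 8 MSS (slow start, doubled)
RTT 4: cwnd = 9 MSS (congestion avoidance, +1)
RTT 5: cwnd = 10 MSS (congestion avoidance, +1)
RTT 6: cwnd = 11 MSS (congestion avoidance, +1)
RTT 7: cwnd = 12 MSS (congestion avoidance, +1)

12


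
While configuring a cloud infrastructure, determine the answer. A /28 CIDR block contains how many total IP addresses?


Given: CIDR prefix /28
Host bits = 32 - 28 = 4
Total addresses = 2^4 = 16

16


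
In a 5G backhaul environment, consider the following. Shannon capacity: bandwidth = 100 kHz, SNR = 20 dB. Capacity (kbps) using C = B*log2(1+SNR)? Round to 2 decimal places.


Given: B = 100 kHz, SNR = 20 dB
SNR linear = 10^(20/10) = 100
1 + SNR = 101
log2(101) = 6.6582114828
C = 100 * 1000 * 6.6582114828 = 665821.1483 bps
C = 665.821148 kbps -> 665.82 kbps (2 dp)

665.82


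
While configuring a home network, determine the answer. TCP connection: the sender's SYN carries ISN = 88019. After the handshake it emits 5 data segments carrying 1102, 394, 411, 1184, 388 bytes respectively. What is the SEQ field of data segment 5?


The SYN occupies sequence number ISN = 88019, so the first data byte is ISN + 1 = 88020.
SEQ of data segment i = (ISN + 1) + sum of payload sizes of segments 1..i-1.
Segment 1: SEQ = 88020, payload = 1102 bytes
Segment 2: SEQ = 89122, payload = 394 bytes
Segment 3: SEQ = 89516, payload = 411 bytes
Segment 4: SEQ = 89927, payload = 1184 bytes
Segment 5: SEQ = 91111, payload = 388 bytes
SEQ of segment 5 = 88020 + 1102 + 394 + 411 + 1184 = 91111

91111


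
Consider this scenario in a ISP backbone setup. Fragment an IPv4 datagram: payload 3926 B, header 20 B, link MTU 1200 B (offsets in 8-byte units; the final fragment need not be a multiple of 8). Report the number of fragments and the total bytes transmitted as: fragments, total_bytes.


Max data per non-final fragment = floor((MTU - header)/8)*8 = floor((1200 - 20)/8)*8 = floor(1180/8)*8 = 1176 B
Final fragment needs no 8-byte alignment: it can carry up to MTU - header = 1180 B
Non-final fragments needed = ceil((payload - 1180) / 1176) = ceil(2746/1176) = ceil(2.3350) = 3
Number of fragments = 3 + 1 = 4
Fragment sizes (data): 3 * 1176 B + 398 B (last, 398 <= 1180 OK)
Total bytes sent = payload + n_frags * header = 3926 + 4*20 = 3926 + 80 = 4006 B

4, 4006


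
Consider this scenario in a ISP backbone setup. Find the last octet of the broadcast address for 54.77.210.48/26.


Given: IP = 54.77.210.48, prefix = /26
Host bits = 32 - 26 = 6
Network last octet = 48 AND mask = 0
Host part size = 2^6 - 1 = 63
Broadcast last octet = 0 OR 63 = 63

63


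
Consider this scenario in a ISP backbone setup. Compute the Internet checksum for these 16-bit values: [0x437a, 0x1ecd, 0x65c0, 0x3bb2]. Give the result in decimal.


Given words: [0x437a, 0x1ecd, 0x65c0, 0x3bb2]
Step 1: Sum all words
Raw sum = 17274 + 7885 + 26048 + 15282 = 66489
Step 2: Fold carry: (953 + 1) = 954
One's complement = ~954 & 0xFFFF = 64581

64581


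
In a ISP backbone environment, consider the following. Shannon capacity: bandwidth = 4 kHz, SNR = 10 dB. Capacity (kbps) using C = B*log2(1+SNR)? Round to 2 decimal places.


Given: B = 4 kHz, SNR = 10 dB
SNR linear = 10^(10/10) = 10
1 + SNR = 11
log2(11) = 3.4594316186
C = 4 * 1000 * 3.4594316186 = 13837.7265 bps
C = 13.837726 kbps -> 13.84 kbps (2 dp)

13.84


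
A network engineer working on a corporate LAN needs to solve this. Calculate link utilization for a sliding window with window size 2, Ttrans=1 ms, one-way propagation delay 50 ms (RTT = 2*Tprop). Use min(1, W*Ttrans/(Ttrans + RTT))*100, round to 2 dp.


Given: W = 2, Ttrans = 1 ms, RTT = 100 ms (= 2 * Tprop, Tprop = 50 ms)
Cycle time = Ttrans + RTT = 1 + 100 = 101 ms (first packet sent until its ACK returns)
W * Ttrans = 2 * 1 = 2 ms of sending per cycle
W * Ttrans / (Ttrans + RTT) = 2 / 101 = 0.019802
U = min(1, 0.019802) = 0.019802
U% = 1.98%

1.98


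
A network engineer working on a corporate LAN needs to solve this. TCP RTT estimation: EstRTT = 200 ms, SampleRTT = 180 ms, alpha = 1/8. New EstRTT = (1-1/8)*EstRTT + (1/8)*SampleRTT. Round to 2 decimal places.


Given: EstRTT = 200 ms, SampleRTT = 180 ms, alpha = 1/8
New EstRTT = (1 - alpha) * EstRTT + alpha * SampleRTT
(7/8) * 200 = 175
(1/8) * 180 = 22.5
New EstRTT = 175 + 22.5 = 197.5 ms -> 197.50 ms (2 dp)

197.50


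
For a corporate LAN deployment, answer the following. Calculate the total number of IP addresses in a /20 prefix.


Given: CIDR prefix /20
Host bits = 32 - 20 = 12
Total addresses = 2^12 = 4096

4096


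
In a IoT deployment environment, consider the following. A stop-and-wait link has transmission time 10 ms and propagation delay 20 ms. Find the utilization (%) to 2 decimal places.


Given: Ttrans = 10 ms, Tprop = 20 ms
RTT = 2 * Tprop = 2 * 20 = 40 ms
U = Ttrans / (Ttrans + RTT)
U = 10 / (10 + 40)
U = 10 / 50 = 0.2
U% = 20.00%

20.00


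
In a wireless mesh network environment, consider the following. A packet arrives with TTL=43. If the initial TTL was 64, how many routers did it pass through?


Given: initial TTL = 64, received TTL = 43
Hops = initial TTL - received TTL
Hops = 64 - 43 = 21

21


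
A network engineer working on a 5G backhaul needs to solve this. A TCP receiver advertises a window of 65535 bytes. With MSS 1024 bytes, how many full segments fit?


Given: RWND = 65535 bytes, MSS = 1024 bytes
Full segments = floor(RWND / MSS)
Full segments = floor(65535 / 1024)
Full segments = floor(63.999) = 63

63


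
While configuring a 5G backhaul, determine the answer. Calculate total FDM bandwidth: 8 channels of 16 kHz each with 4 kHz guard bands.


Given: 8 channels, 16 kHz each, guard = 4 kHz
Channel bandwidth = 8 * 16 = 128 kHz
Guard bands = 7 gaps * 4 kHz = 28 kHz
Total = 128 + 28 = 156 kHz

156


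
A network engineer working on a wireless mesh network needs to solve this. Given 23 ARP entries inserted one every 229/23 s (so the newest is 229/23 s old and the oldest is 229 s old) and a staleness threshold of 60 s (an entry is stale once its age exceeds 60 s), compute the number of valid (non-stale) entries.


Ages are k * 229/23 s for k = 1..23 (spacing = 9.9565 s).
Entry k is valid iff k * 229/23 <= 60 iff k <= 23 * 60 / 229 = 6.0262
n_valid = floor(6.0262) = 6
(n_stale = 23 - 6 = 17)

6


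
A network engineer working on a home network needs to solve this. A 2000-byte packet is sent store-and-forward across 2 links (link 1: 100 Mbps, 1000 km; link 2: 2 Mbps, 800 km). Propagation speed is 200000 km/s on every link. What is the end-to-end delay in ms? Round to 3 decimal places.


Packet = 2000 bytes = 16000 bits. Store-and-forward: sum (t_trans + t_prop) per link.
Link 1: t_trans = 16000/(100*10^6) s = 0.1600 ms; t_prop = 1000/200000 s = 5.0000 ms; subtotal = 5.1600 ms
Link 2: t_trans = 16000/(2*10^6) s = 8.0000 ms; t_prop = 800/200000 s = 4.0000 ms; subtotal = 12.0000 ms
End-to-end = 5.1600 + 12.0000 = 17.1600 ms -> 17.160 ms (3 dp)

17.160


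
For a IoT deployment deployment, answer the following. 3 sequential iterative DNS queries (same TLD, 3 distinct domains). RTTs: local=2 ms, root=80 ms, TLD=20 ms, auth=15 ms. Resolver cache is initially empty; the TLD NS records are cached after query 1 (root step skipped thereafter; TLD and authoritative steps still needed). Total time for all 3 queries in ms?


Lookup 1 (cold cache): local + root + TLD + auth = 2 + 80 + 20 + 15 = 117 ms
Lookups 2..3 (TLD NS cached -> skip root; new domain -> still ask TLD and auth): local + TLD + auth = 2 + 20 + 15 = 37 ms each
Remaining 2 lookups: 2 * 37 = 74 ms
Total = 117 + 74 = 191 ms

191


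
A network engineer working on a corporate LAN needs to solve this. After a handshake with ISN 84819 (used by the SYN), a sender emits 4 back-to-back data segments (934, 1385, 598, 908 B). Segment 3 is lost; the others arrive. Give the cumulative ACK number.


SYN uses sequence number 84819; first data byte = ISN + 1 = 84820.
Segment 1: SEQ = 84820, len = 934 B, covers [84820, 85753]
Segment 2: SEQ = 85754, len = 1385 B, covers [85754, 87138]
Segment 3: SEQ = 87139, len = 598 B, covers [87139, 87736] [LOST]
Segment 4: SEQ = 87737, len = 908 B, covers [87737, 88644]
In-order data received: bytes [84820, 87138] (segments 1..2).
Segment 3 missing -> gap begins at byte 87139; later segments buffered out of order.
Cumulative ACK = next expected in-order byte = 84820 + 934 + 1385 = 87139

87139
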